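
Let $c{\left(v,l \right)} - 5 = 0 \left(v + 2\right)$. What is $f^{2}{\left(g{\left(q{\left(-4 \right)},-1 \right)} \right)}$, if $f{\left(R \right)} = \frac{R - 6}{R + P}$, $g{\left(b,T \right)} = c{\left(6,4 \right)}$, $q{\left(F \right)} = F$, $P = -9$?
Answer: $\frac{1}{16} \approx 0.0625$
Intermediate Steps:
$c{\left(v,l \right)} = 5$ ($c{\left(v,l \right)} = 5 + 0 \left(v + 2\right) = 5 + 0 \left(2 + v\right) = 5 + 0 = 5$)
$g{\left(b,T \right)} = 5$
$f{\left(R \right)} = \frac{-6 + R}{-9 + R}$ ($f{\left(R \right)} = \frac{R - 6}{R - 9} = \frac{-6 + R}{-9 + R}$)
$f^{2}{\left(g{\left(q{\left(-4 \right)},-1 \right)} \right)} = \left(\frac{-6 + 5}{-9 + 5}\right)^{2} = \left(\frac{1}{-4} \left(-1\right)\right)^{2} = \left(\left(- \frac{1}{4}\right) \left(-1\right)\right)^{2} = \left(\frac{1}{4}\right)^{2} = \frac{1}{16}$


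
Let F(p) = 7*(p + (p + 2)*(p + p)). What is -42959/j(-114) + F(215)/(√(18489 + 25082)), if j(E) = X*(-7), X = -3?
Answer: -6137/3 + 654675*√43571/43571 ≈ 1090.7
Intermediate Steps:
F(p) = 7*p + 14*p*(2 + p) (F(p) = 7*(p + (2 + p)*(2*p)) = 7*(p + 2*p*(2 + p)) = 7*p + 14*p*(2 + p))
j(E) = 21 (j(E) = -3*(-7) = 21)
-42959/j(-114) + F(215)/(√(18489 + 25082)) = -42959/21 + (7*215*(5 + 2*215))/(√(18489 + 25082)) = -42959*1/21 + (7*215*(5 + 430))/(√43571) = -6137/3 + (7*215*435)*(√43571/43571) = -6137/3 + 654675*(√43571/43571) = -6137/3 + 654675*√43571/43571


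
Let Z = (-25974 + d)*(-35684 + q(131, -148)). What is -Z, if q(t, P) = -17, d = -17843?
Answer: -1564310717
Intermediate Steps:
Z = 1564310717 (Z = (-25974 - 17843)*(-35684 - 17) = -43817*(-35701) = 1564310717)
-Z = -1*1564310717 = -1564310717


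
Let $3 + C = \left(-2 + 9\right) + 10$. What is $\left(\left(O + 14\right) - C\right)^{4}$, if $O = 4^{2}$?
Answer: $65536$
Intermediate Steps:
$O = 16$
$C = 14$ ($C = -3 + \left(\left(-2 + 9\right) + 10\right) = -3 + \left(7 + 10\right) = -3 + 17 = 14$)
$\left(\left(O + 14\right) - C\right)^{4} = \left(\left(16 + 14\right) - 14\right)^{4} = \left(30 - 14\right)^{4} = 16^{4} = 65536$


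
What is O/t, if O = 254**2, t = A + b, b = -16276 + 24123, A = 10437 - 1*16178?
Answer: 32258/1053 ≈ 30.634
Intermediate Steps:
A = -5741 (A = 10437 - 16178 = -5741)
b = 7847
t = 2106 (t = -5741 + 7847 = 2106)
O = 64516
O/t = 64516/2106 = 64516*(1/2106) = 32258/1053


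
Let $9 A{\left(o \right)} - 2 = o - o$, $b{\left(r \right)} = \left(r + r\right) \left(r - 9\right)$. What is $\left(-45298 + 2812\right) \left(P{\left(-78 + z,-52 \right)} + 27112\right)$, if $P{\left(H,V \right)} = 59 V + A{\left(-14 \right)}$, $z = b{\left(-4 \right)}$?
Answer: $- \frac{3064628476}{3} \approx -1.0215 \cdot 10^{9}$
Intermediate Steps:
$b{\left(r \right)} = 2 r \left(-9 + r\right)$
$z = 104$ ($z = 2 \left(-4\right) \left(-9 - 4\right) = 2 \left(-4\right) \left(-13\right) = 104$)
$A{\left(o \right)} = \frac{2}{9}$ ($A{\left(o \right)} = \frac{2}{9} + \frac{o - o}{9} = \frac{2}{9} + \frac{1}{9} \cdot 0 = \frac{2}{9} + 0 = \frac{2}{9}$)
$P{\left(H,V \right)} = \frac{2}{9} + 59 V$ ($P{\left(H,V \right)} = 59 V + \frac{2}{9} = \frac{2}{9} + 59 V$)
$\left(-45298 + 2812\right) \left(P{\left(-78 + z,-52 \right)} + 27112\right) = \left(-45298 + 2812\right) \left(\left(\frac{2}{9} + 59 \left(-52\right)\right) + 27112\right) = - 42486 \left(\left(\frac{2}{9} - 3068\right) + 27112\right) = - 42486 \left(- \frac{27610}{9} + 27112\right) = \left(-42486\right) \frac{216398}{9} = - \frac{3064628476}{3}$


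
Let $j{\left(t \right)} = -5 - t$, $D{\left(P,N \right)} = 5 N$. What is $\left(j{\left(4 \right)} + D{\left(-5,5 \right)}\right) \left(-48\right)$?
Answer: $-768$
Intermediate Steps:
$\left(j{\left(4 \right)} + D{\left(-5,5 \right)}\right) \left(-48\right) = \left(\left(-5 - 4\right) + 5 \cdot 5\right) \left(-48\right) = \left(\left(-5 - 4\right) + 25\right) \left(-48\right) = \left(-9 + 25\right) \left(-48\right) = 16 \left(-48\right) = -768$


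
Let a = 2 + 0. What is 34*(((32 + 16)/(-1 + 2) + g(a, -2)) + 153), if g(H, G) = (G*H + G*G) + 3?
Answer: 6936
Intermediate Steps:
a = 2
g(H, G) = 3 + G² + G*H (g(H, G) = (G*H + G²) + 3 = (G² + G*H) + 3 = 3 + G² + G*H)
34*(((32 + 16)/(-1 + 2) + g(a, -2)) + 153) = 34*(((32 + 16)/(-1 + 2) + (3 + (-2)² - 2*2)) + 153) = 34*((48/1 + (3 + 4 - 4)) + 153) = 34*((48*1 + 3) + 153) = 34*((48 + 3) + 153) = 34*(51 + 153) = 34*204 = 6936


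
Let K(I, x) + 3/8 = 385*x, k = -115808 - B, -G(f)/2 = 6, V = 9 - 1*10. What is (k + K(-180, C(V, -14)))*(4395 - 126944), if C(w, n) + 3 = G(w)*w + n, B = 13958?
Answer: 129109170519/8 ≈ 1.6139e+10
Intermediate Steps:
V = -1 (V = 9 - 10 = -1)
G(f) = -12 (G(f) = -2*6 = -12)
k = -129766 (k = -115808 - 1*13958 = -115808 - 13958 = -129766)
C(w, n) = -3 + n - 12*w (C(w, n) = -3 + (-12*w + n) = -3 + (n - 12*w) = -3 + n - 12*w)
K(I, x) = -3/8 + 385*x
(k + K(-180, C(V, -14)))*(4395 - 126944) = (-129766 + (-3/8 + 385*(-3 - 14 - 12*(-1))))*(4395 - 126944) = (-129766 + (-3/8 + 385*(-3 - 14 + 12)))*(-122549) = (-129766 + (-3/8 + 385*(-5)))*(-122549) = (-129766 + (-3/8 - 1925))*(-122549) = (-129766 - 15403/8)*(-122549) = -1053531/8*(-122549) = 129109170519/8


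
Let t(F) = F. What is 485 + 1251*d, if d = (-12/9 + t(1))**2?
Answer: 624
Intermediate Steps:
d = 1/9 (d = (-12/9 + 1)**2 = (-12*1/9 + 1)**2 = (-4/3 + 1)**2 = (-1/3)**2 = 1/9 ≈ 0.11111)
485 + 1251*d = 485 + 1251*(1/9) = 485 + 139 = 624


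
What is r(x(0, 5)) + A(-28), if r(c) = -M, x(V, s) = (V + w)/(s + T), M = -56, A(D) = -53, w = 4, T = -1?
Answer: 3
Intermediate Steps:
x(V, s) = (4 + V)/(-1 + s) (x(V, s) = (V + 4)/(s - 1) = (4 + V)/(-1 + s))
r(c) = 56 (r(c) = -1*(-56) = 56)
r(x(0, 5)) + A(-28) = 56 - 53 = 3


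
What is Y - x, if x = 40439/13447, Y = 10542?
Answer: 20245405/1921 ≈ 10539.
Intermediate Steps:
x = 5777/1921 (x = 40439*(1/13447) = 5777/1921 ≈ 3.0073)
Y - x = 10542 - 1*5777/1921 = 10542 - 5777/1921 = 20245405/1921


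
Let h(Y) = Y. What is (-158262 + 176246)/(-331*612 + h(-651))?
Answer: -17984/203223 ≈ -0.088494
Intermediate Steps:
(-158262 + 176246)/(-331*612 + h(-651)) = (-158262 + 176246)/(-331*612 - 651) = 17984/(-202572 - 651) = 17984/(-203223) = 17984*(-1/203223) = -17984/203223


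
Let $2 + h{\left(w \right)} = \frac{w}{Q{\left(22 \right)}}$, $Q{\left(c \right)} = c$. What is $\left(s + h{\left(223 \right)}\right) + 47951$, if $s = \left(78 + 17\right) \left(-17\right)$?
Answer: $\frac{1019571}{22} \approx 46344.0$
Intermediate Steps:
$s = -1615$ ($s = 95 \left(-17\right) = -1615$)
$h{\left(w \right)} = -2 + \frac{w}{22}$
$\left(s + h{\left(223 \right)}\right) + 47951 = \left(-1615 + \left(-2 + \frac{1}{22} \cdot 223\right)\right) + 47951 = \left(-1615 + \left(-2 + \frac{223}{22}\right)\right) + 47951 = \left(-1615 + \frac{179}{22}\right) + 47951 = - \frac{35351}{22} + 47951 = \frac{1019571}{22}$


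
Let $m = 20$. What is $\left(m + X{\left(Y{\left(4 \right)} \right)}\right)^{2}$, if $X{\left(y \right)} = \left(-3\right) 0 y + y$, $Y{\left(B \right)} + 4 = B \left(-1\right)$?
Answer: $144$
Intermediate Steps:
$Y{\left(B \right)} = -4 - B$ ($Y{\left(B \right)} = -4 + B \left(-1\right) = -4 - B$)
$X{\left(y \right)} = y$ ($X{\left(y \right)} = 0 y + y = 0 + y = y$)
$\left(m + X{\left(Y{\left(4 \right)} \right)}\right)^{2} = \left(20 - 8\right)^{2} = 12^{2} = 144$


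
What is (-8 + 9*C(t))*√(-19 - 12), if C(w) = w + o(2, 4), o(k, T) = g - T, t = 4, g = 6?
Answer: 46*I*√31 ≈ 256.12*I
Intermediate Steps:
o(k, T) = 6 - T
C(w) = 2 + w (C(w) = w + (6 - 1*4) = w + (6 - 4) = w + 2 = 2 + w)
(-8 + 9*C(t))*√(-19 - 12) = (-8 + 9*(2 + 4))*√(-19 - 12) = (-8 + 9*6)*√(-31) = (-8 + 54)*(I*√31) = 46*(I*√31) = 46*I*√31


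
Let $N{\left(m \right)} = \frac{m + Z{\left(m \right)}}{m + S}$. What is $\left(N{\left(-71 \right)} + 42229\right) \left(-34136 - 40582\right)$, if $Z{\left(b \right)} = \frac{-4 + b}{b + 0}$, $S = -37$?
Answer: $- \frac{672082054819}{213} \approx -3.1553 \cdot 10^{9}$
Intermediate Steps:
$Z{\left(b \right)} = \frac{-4 + b}{b}$
$N{\left(m \right)} = \frac{m + \frac{-4 + m}{m}}{-37 + m}$ ($N{\left(m \right)} = \frac{m + \frac{-4 + m}{m}}{m - 37} = \frac{m + \frac{-4 + m}{m}}{-37 + m}$)
$\left(N{\left(-71 \right)} + 42229\right) \left(-34136 - 40582\right) = \left(\frac{-4 - 71 + \left(-71\right)^{2}}{\left(-71\right) \left(-37 - 71\right)} + 42229\right) \left(-34136 - 40582\right) = \left(- \frac{-4 - 71 + 5041}{71 \left(-108\right)} + 42229\right) \left(-74718\right) = \left(\left(- \frac{1}{71}\right) \left(- \frac{1}{108}\right) 4966 + 42229\right) \left(-74718\right) = \left(\frac{2483}{3834} + 42229\right) \left(-74718\right) = \frac{161908469}{3834} \left(-74718\right) = - \frac{672082054819}{213}$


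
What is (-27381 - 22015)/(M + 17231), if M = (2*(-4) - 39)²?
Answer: -12349/4860 ≈ -2.5409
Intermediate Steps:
M = 2209 (M = (-8 - 39)² = (-47)² = 2209)
(-27381 - 22015)/(M + 17231) = (-27381 - 22015)/(2209 + 17231) = -49396/19440 = -49396*1/19440 = -12349/4860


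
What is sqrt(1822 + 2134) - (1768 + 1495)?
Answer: -3263 + 2*sqrt(989) ≈ -3200.1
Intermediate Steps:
sqrt(1822 + 2134) - (1768 + 1495) = sqrt(3956) - 1*3263 = 2*sqrt(989) - 3263 = -3263 + 2*sqrt(989)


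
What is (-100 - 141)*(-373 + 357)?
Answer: 3856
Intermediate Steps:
(-100 - 141)*(-373 + 357) = -241*(-16) = 3856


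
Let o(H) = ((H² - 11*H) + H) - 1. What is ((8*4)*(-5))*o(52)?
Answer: -349280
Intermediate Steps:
o(H) = -1 + H² - 10*H (o(H) = (H² - 10*H) - 1 = -1 + H² - 10*H)
((8*4)*(-5))*o(52) = ((8*4)*(-5))*(-1 + 52² - 10*52) = (32*(-5))*(-1 + 2704 - 520) = -160*2183 = -349280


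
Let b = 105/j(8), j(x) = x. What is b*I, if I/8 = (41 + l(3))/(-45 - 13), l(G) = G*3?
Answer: -2625/29 ≈ -90.517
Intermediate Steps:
l(G) = 3*G
I = -200/29 (I = 8*((41 + 3*3)/(-45 - 13)) = 8*((41 + 9)/(-58)) = 8*(50*(-1/58)) = 8*(-25/29) = -200/29 ≈ -6.8966)
b = 105/8 ≈ 13.125
b*I = (105/8)*(-200/29) = -2625/29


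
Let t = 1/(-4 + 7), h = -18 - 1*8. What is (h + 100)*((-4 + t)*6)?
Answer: -1628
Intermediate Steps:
h = -26 (h = -18 - 8 = -26)
t = ⅓ (t = 1/3 = ⅓ ≈ 0.33333)
(h + 100)*((-4 + t)*6) = (-26 + 100)*((-4 + ⅓)*6) = 74*(-11/3*6) = 74*(-22) = -1628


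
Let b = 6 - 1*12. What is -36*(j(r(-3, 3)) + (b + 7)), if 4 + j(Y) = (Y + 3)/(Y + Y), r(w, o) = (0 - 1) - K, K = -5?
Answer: 153/2 ≈ 76.500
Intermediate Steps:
b = -6 (b = 6 - 12 = -6)
r(w, o) = 4 (r(w, o) = (0 - 1) - 1*(-5) = -1 + 5 = 4)
j(Y) = -4 + (3 + Y)/(2*Y) (j(Y) = -4 + (Y + 3)/(Y + Y) = -4 + (3 + Y)/((2*Y)) = -4 + (3 + Y)*(1/(2*Y)) = -4 + (3 + Y)/(2*Y))
-36*(j(r(-3, 3)) + (b + 7)) = -36*((1/2)*(3 - 7*4)/4 + (-6 + 7)) = -36*((1/2)*(1/4)*(3 - 28) + 1) = -36*((1/2)*(1/4)*(-25) + 1) = -36*(-25/8 + 1) = -36*(-17/8) = 153/2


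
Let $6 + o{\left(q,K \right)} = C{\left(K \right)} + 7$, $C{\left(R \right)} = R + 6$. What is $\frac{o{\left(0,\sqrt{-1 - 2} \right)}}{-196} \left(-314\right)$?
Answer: $\frac{157}{14} + \frac{157 i \sqrt{3}}{98} \approx 11.214 + 2.7748 i$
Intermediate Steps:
$C{\left(R \right)} = 6 + R$
$o{\left(q,K \right)} = 7 + K$ ($o{\left(q,K \right)} = -6 + \left(\left(6 + K\right) + 7\right) = -6 + \left(13 + K\right) = 7 + K$)
$\frac{o{\left(0,\sqrt{-1 - 2} \right)}}{-196} \left(-314\right) = \frac{7 + \sqrt{-1 - 2}}{-196} \left(-314\right) = \left(7 + \sqrt{-3}\right) \left(- \frac{1}{196}\right) \left(-314\right) = \left(7 + i \sqrt{3}\right) \left(- \frac{1}{196}\right) \left(-314\right) = \left(- \frac{1}{28} - \frac{i \sqrt{3}}{196}\right) \left(-314\right) = \frac{157}{14} + \frac{157 i \sqrt{3}}{98}$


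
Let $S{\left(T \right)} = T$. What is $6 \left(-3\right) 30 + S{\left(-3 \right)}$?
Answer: $-543$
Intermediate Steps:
$6 \left(-3\right) 30 + S{\left(-3 \right)} = 6 \left(-3\right) 30 - 3 = \left(-18\right) 30 - 3 = -540 - 3 = -543$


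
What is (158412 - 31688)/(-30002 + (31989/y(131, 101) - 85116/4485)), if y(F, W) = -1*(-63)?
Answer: -3978499980/926567417 ≈ -4.2938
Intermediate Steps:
y(F, W) = 63
(158412 - 31688)/(-30002 + (31989/y(131, 101) - 85116/4485)) = (158412 - 31688)/(-30002 + (31989/63 - 85116/4485)) = 126724/(-30002 + (31989*(1/63) - 85116*1/4485)) = 126724/(-30002 + (10663/21 - 28372/1495)) = 126724/(-30002 + 15345373/31395) = 126724/(-926567417/31395) = 126724*(-31395/926567417) = -3978499980/926567417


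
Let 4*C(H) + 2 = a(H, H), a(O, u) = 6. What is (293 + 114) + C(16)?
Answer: 408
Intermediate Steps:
C(H) = 1 (C(H) = -1/2 + (1/4)*6 = -1/2 + 3/2 = 1)
(293 + 114) + C(16) = (293 + 114) + 1 = 407 + 1 = 408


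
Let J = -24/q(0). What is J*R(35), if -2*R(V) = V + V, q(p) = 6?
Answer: 140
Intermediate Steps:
R(V) = -V (R(V) = -(V + V)/2 = -V)
J = -4 (J = -24/6 = -24*1/6 = -4)
J*R(35) = -(-4)*35 = -4*(-35) = 140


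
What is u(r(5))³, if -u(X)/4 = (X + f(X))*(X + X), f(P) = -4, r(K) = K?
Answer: -64000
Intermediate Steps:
u(X) = -8*X*(-4 + X) (u(X) = -4*(X - 4)*(X + X) = -4*(-4 + X)*2*X = -8*X*(-4 + X))
u(r(5))³ = (8*5*(4 - 1*5))³ = (8*5*(4 - 5))³ = (8*5*(-1))³ = (-40)³ = -64000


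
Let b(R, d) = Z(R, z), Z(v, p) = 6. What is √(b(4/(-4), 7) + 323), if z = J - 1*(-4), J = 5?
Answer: √329 ≈ 18.138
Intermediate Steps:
z = 9 (z = 5 - 1*(-4) = 5 + 4 = 9)
b(R, d) = 6
√(b(4/(-4), 7) + 323) = √(6 + 323) = √329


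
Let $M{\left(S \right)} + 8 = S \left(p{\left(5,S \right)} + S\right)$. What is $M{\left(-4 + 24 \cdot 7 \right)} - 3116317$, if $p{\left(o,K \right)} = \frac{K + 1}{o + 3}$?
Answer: $- \frac{6172093}{2} \approx -3.086 \cdot 10^{6}$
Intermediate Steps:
$p{\left(o,K \right)} = \frac{1 + K}{3 + o}$
$M{\left(S \right)} = -8 + S \left(\frac{1}{8} + \frac{9 S}{8}\right)$ ($M{\left(S \right)} = -8 + S \left(\frac{1 + S}{3 + 5} + S\right) = -8 + S \left(\frac{1 + S}{8} + S\right) = -8 + S \left(\left(\frac{1}{8} + \frac{S}{8}\right) + S\right) = -8 + S \left(\frac{1}{8} + \frac{9 S}{8}\right)$)
$M{\left(-4 + 24 \cdot 7 \right)} - 3116317 = \left(-8 + \frac{-4 + 24 \cdot 7}{8} + \frac{9 \left(-4 + 24 \cdot 7\right)^{2}}{8}\right) - 3116317 = \left(-8 + \frac{-4 + 168}{8} + \frac{9 \left(-4 + 168\right)^{2}}{8}\right) - 3116317 = \left(-8 + \frac{1}{8} \cdot 164 + \frac{9 \cdot 164^{2}}{8}\right) - 3116317 = \left(-8 + \frac{41}{2} + \frac{9}{8} \cdot 26896\right) - 3116317 = \left(-8 + \frac{41}{2} + 30258\right) - 3116317 = \frac{60541}{2} - 3116317 = - \frac{6172093}{2}$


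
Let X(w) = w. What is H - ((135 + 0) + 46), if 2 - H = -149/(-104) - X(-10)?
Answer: -19805/104 ≈ -190.43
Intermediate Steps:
H = -981/104 (H = 2 - (-149/(-104) - 1*(-10)) = 2 - (-149*(-1/104) + 10) = 2 - (149/104 + 10) = 2 - 1*1189/104 = 2 - 1189/104 = -981/104 ≈ -9.4327)
H - ((135 + 0) + 46) = -981/104 - ((135 + 0) + 46) = -981/104 - (135 + 46) = -981/104 - 1*181 = -981/104 - 181 = -19805/104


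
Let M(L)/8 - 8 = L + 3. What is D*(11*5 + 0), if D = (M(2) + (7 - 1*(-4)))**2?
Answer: 727375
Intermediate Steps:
M(L) = 88 + 8*L (M(L) = 64 + 8*(L + 3) = 64 + 8*(3 + L) = 64 + (24 + 8*L) = 88 + 8*L)
D = 13225 (D = ((88 + 8*2) + (7 - 1*(-4)))**2 = ((88 + 16) + (7 + 4))**2 = (104 + 11)**2 = 115**2 = 13225)
D*(11*5 + 0) = 13225*(11*5 + 0) = 13225*(55 + 0) = 13225*55 = 727375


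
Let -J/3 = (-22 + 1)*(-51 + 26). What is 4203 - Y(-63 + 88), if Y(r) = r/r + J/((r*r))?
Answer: 105113/25 ≈ 4204.5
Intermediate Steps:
J = -1575 (J = -3*(-22 + 1)*(-51 + 26) = -(-63)*(-25) = -3*525 = -1575)
Y(r) = 1 - 1575/r² (Y(r) = r/r - 1575/r² = 1 - 1575/r²)
4203 - Y(-63 + 88) = 4203 - (1 - 1575/(-63 + 88)²) = 4203 - (1 - 1575/25²) = 4203 - (1 - 1575*1/625) = 4203 - (1 - 63/25) = 4203 - 1*(-38/25) = 4203 + 38/25 = 105113/25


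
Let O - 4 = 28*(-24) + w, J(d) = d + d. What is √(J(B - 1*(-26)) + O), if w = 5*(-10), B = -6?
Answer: I*√678 ≈ 26.038*I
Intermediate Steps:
w = -50
J(d) = 2*d
O = -718 (O = 4 + (28*(-24) - 50) = 4 + (-672 - 50) = 4 - 722 = -718)
√(J(B - 1*(-26)) + O) = √(2*(-6 - 1*(-26)) - 718) = √(2*(-6 + 26) - 718) = √(2*20 - 718) = √(40 - 718) = √(-678) = I*√678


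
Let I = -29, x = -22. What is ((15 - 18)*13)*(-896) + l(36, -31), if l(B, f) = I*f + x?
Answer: 35821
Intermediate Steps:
l(B, f) = -22 - 29*f (l(B, f) = -29*f - 22 = -22 - 29*f)
((15 - 18)*13)*(-896) + l(36, -31) = ((15 - 18)*13)*(-896) + (-22 - 29*(-31)) = -3*13*(-896) + (-22 + 899) = -39*(-896) + 877 = 34944 + 877 = 35821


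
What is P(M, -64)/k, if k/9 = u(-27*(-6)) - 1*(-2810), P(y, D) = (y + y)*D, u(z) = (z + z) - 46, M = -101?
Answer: 808/1737 ≈ 0.46517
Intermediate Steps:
u(z) = -46 + 2*z (u(z) = 2*z - 46 = -46 + 2*z)
P(y, D) = 2*D*y (P(y, D) = (2*y)*D = 2*D*y)
k = 27792 (k = 9*((-46 + 2*(-27*(-6))) - 1*(-2810)) = 9*((-46 + 2*162) + 2810) = 9*((-46 + 324) + 2810) = 9*(278 + 2810) = 9*3088 = 27792)
P(M, -64)/k = (2*(-64)*(-101))/27792 = 12928*(1/27792) = 808/1737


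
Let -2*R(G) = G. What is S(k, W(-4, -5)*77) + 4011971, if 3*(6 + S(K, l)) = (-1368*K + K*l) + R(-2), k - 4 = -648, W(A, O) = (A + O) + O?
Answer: 4537040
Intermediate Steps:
W(A, O) = A + 2*O
R(G) = -G/2
k = -644 (k = 4 - 648 = -644)
S(K, l) = -17/3 - 456*K + K*l/3 (S(K, l) = -6 + ((-1368*K + K*l) - ½*(-2))/3 = -6 + ((-1368*K + K*l) + 1)/3 = -6 + (1 - 1368*K + K*l)/3 = -6 + (⅓ - 456*K + K*l/3) = -17/3 - 456*K + K*l/3)
S(k, W(-4, -5)*77) + 4011971 = (-17/3 - 456*(-644) + (⅓)*(-644)*((-4 + 2*(-5))*77)) + 4011971 = (-17/3 + 293664 + (⅓)*(-644)*((-4 - 10)*77)) + 4011971 = (-17/3 + 293664 + (⅓)*(-644)*(-14*77)) + 4011971 = (-17/3 + 293664 + (⅓)*(-644)*(-1078)) + 4011971 = (-17/3 + 293664 + 694232/3) + 4011971 = 525069 + 4011971 = 4537040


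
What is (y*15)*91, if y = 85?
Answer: 116025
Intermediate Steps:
(y*15)*91 = (85*15)*91 = 1275*91 = 116025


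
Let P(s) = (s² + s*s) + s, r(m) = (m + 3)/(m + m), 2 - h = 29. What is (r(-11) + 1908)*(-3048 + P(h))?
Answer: -3085824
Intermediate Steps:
h = -27 (h = 2 - 1*29 = 2 - 29 = -27)
r(m) = (3 + m)/(2*m) (r(m) = (3 + m)/((2*m)) = (3 + m)*(1/(2*m)) = (3 + m)/(2*m))
P(s) = s + 2*s² (P(s) = (s² + s²) + s = 2*s² + s = s + 2*s²)
(r(-11) + 1908)*(-3048 + P(h)) = ((½)*(3 - 11)/(-11) + 1908)*(-3048 - 27*(1 + 2*(-27))) = ((½)*(-1/11)*(-8) + 1908)*(-3048 - 27*(1 - 54)) = (4/11 + 1908)*(-3048 - 27*(-53)) = 20992*(-3048 + 1431)/11 = (20992/11)*(-1617) = -3085824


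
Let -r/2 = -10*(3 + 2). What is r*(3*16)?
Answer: 4800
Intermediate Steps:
r = 100 (r = -(-20)*(3 + 2) = -(-20)*5 = -2*(-50) = 100)
r*(3*16) = 100*(3*16) = 100*48 = 4800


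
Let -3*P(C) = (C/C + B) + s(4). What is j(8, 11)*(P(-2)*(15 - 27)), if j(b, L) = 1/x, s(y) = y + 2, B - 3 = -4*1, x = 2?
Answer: 12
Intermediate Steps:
B = -1 (B = 3 - 4*1 = 3 - 4 = -1)
s(y) = 2 + y
j(b, L) = 1/2
P(C) = -2 (P(C) = -((C/C - 1) + (2 + 4))/3 = -((1 - 1) + 6)/3 = -(0 + 6)/3 = -1/3*6 = -2)
j(8, 11)*(P(-2)*(15 - 27)) = (-2*(15 - 27))/2 = (-2*(-12))/2 = (1/2)*24 = 12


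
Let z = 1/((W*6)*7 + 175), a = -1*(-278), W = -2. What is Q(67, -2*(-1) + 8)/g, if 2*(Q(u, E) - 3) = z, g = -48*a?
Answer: -547/2428608 ≈ -0.00022523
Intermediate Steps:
a = 278
z = 1/91 (z = 1/(-2*6*7 + 175) = 1/(-12*7 + 175) = 1/(-84 + 175) = 1/91 ≈ 0.010989)
g = -13344 (g = -48*278 = -13344)
Q(u, E) = 547/182 (Q(u, E) = 3 + (1/2)*(1/91) = 3 + 1/182 = 547/182)
Q(67, -2*(-1) + 8)/g = (547/182)/(-13344) = (547/182)*(-1/13344) = -547/2428608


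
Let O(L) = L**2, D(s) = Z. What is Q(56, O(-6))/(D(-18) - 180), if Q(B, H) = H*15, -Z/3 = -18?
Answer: -30/7 ≈ -4.2857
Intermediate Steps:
Z = 54 (Z = -3*(-18) = 54)
D(s) = 54
Q(B, H) = 15*H
Q(56, O(-6))/(D(-18) - 180) = (15*(-6)**2)/(54 - 180) = (15*36)/(-126) = 540*(-1/126) = -30/7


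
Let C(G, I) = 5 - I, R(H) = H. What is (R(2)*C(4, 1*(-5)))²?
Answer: 400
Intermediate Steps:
(R(2)*C(4, 1*(-5)))² = (2*(5 - (-5)))² = (2*(5 - 1*(-5)))² = (2*(5 + 5))² = (2*10)² = 20² = 400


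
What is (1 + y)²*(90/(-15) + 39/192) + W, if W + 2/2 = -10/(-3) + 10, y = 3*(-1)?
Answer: -521/48 ≈ -10.854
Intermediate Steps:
y = -3
W = 37/3 (W = -1 + (-10/(-3) + 10) = -1 + (-⅓*(-10) + 10) = -1 + (10/3 + 10) = -1 + 40/3 = 37/3 ≈ 12.333)
(1 + y)²*(90/(-15) + 39/192) + W = (1 - 3)²*(90/(-15) + 39/192) + 37/3 = (-2)²*(90*(-1/15) + 39*(1/192)) + 37/3 = 4*(-6 + 13/64) + 37/3 = 4*(-371/64) + 37/3 = -371/16 + 37/3 = -521/48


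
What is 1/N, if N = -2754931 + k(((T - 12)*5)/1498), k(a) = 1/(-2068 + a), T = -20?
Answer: -1549012/4267421178921 ≈ -3.6299e-7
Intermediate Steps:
N = -4267421178921/1549012 (N = -2754931 + 1/(-2068 + ((-20 - 12)*5)/1498) = -2754931 + 1/(-2068 - 32*5*(1/1498)) = -2754931 + 1/(-2068 - 160*1/1498) = -2754931 + 1/(-2068 - 80/749) = -2754931 + 1/(-1549012/749) = -2754931 - 749/1549012 = -4267421178921/1549012 ≈ -2.7549e+6)
1/N = 1/(-4267421178921/1549012) = -1549012/4267421178921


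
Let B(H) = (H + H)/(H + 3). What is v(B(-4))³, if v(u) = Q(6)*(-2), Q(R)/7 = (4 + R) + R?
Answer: -11239424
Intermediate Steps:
Q(R) = 28 + 14*R (Q(R) = 7*((4 + R) + R) = 7*(4 + 2*R) = 28 + 14*R)
B(H) = 2*H/(3 + H) (B(H) = (2*H)/(3 + H) = 2*H/(3 + H))
v(u) = -224 (v(u) = (28 + 14*6)*(-2) = (28 + 84)*(-2) = 112*(-2) = -224)
v(B(-4))³ = (-224)³ = -11239424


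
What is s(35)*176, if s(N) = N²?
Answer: 215600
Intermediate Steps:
s(35)*176 = 35²*176 = 1225*176 = 215600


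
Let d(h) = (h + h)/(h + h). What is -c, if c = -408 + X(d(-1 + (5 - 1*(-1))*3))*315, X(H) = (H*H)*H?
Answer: 93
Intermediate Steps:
d(h) = 1 (d(h) = (2*h)/((2*h)) = (2*h)*(1/(2*h)) = 1)
X(H) = H**3 (X(H) = H**2*H = H**3)
c = -93 (c = -408 + 1**3*315 = -408 + 1*315 = -408 + 315 = -93)
-c = -1*(-93) = 93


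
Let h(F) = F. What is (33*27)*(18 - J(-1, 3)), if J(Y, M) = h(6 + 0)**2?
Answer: -16038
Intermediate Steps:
J(Y, M) = 36 (J(Y, M) = (6 + 0)**2 = 6**2 = 36)
(33*27)*(18 - J(-1, 3)) = (33*27)*(18 - 1*36) = 891*(18 - 36) = 891*(-18) = -16038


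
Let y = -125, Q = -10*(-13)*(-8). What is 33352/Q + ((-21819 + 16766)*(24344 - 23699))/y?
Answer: 16926917/650 ≈ 26041.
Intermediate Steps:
Q = -1040 (Q = 130*(-8) = -1040)
33352/Q + ((-21819 + 16766)*(24344 - 23699))/y = 33352/(-1040) + ((-21819 + 16766)*(24344 - 23699))/(-125) = 33352*(-1/1040) - 5053*645*(-1/125) = -4169/130 - 3259185*(-1/125) = -4169/130 + 651837/25 = 16926917/650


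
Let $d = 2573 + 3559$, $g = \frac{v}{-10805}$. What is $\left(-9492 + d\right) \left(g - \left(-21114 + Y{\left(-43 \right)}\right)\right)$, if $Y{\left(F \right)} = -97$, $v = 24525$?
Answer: $- \frac{153995741760}{2161} \approx -7.1261 \cdot 10^{7}$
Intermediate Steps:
$g = - \frac{4905}{2161}$ ($g = \frac{24525}{-10805} = 24525 \left(- \frac{1}{10805}\right) = - \frac{4905}{2161} \approx -2.2698$)
$d = 6132$
$\left(-9492 + d\right) \left(g - \left(-21114 + Y{\left(-43 \right)}\right)\right) = \left(-9492 + 6132\right) \left(- \frac{4905}{2161} + \left(21114 - -97\right)\right) = - 3360 \left(- \frac{4905}{2161} + \left(21114 + 97\right)\right) = - 3360 \left(- \frac{4905}{2161} + 21211\right) = \left(-3360\right) \frac{45832066}{2161} = - \frac{153995741760}{2161}$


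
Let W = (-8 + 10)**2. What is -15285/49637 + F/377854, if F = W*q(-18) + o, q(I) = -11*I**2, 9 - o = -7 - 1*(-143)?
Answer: -6489427361/18755538998 ≈ -0.34600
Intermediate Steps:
o = -127 (o = 9 - (-7 - 1*(-143)) = 9 - (-7 + 143) = 9 - 1*136 = 9 - 136 = -127)
W = 4 (W = 2**2 = 4)
F = -14383 (F = 4*(-11*(-18)**2) - 127 = 4*(-11*324) - 127 = 4*(-3564) - 127 = -14256 - 127 = -14383)
-15285/49637 + F/377854 = -15285/49637 - 14383/377854 = -6489427361/18755538998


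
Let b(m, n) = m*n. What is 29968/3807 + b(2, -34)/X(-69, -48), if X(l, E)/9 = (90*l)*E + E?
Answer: 744282851/94550652 ≈ 7.8718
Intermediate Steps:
X(l, E) = 9*E + 810*E*l (X(l, E) = 9*((90*l)*E + E) = 9*(90*E*l + E) = 9*(E + 90*E*l) = 9*E + 810*E*l)
29968/3807 + b(2, -34)/X(-69, -48) = 29968/3807 + (2*(-34))/((9*(-48)*(1 + 90*(-69)))) = 29968*(1/3807) - 68*(-1/(432*(1 - 6210))) = 29968/3807 - 68/(9*(-48)*(-6209)) = 29968/3807 - 68/2682288 = 29968/3807 - 68*1/2682288 = 29968/3807 - 17/670572 = 744282851/94550652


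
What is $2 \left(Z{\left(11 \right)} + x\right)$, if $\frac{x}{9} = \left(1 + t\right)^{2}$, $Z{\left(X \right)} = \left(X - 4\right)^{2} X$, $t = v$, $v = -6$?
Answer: $1528$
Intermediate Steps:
$t = -6$
$Z{\left(X \right)} = X \left(-4 + X\right)^{2}$ ($Z{\left(X \right)} = \left(-4 + X\right)^{2} X = X \left(-4 + X\right)^{2}$)
$x = 225$ ($x = 9 \left(1 - 6\right)^{2} = 9 \left(-5\right)^{2} = 9 \cdot 25 = 225$)
$2 \left(Z{\left(11 \right)} + x\right) = 2 \left(11 \left(-4 + 11\right)^{2} + 225\right) = 2 \left(11 \cdot 7^{2} + 225\right) = 2 \left(11 \cdot 49 + 225\right) = 2 \left(539 + 225\right) = 2 \cdot 764 = 1528$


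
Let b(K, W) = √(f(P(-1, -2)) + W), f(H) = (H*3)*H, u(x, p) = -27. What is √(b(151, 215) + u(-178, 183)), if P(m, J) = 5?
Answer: √(-27 + √290) ≈ 3.1576*I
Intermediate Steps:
f(H) = 3*H² (f(H) = (3*H)*H = 3*H²)
b(K, W) = √(75 + W) (b(K, W) = √(3*5² + W) = √(3*25 + W) = √(75 + W))
√(b(151, 215) + u(-178, 183)) = √(√(75 + 215) - 27) = √(√290 - 27) = √(-27 + √290)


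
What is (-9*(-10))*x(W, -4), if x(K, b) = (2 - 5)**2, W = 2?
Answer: 810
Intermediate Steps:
x(K, b) = 9 (x(K, b) = (-3)**2 = 9)
(-9*(-10))*x(W, -4) = -9*(-10)*9 = 90*9 = 810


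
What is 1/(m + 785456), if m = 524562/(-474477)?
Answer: 158159/124226760650 ≈ 1.2731e-6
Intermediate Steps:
m = -174854/158159 (m = 524562*(-1/474477) = -174854/158159 ≈ -1.1056)
1/(m + 785456) = 1/(-174854/158159 + 785456) = 1/(124226760650/158159) = 158159/124226760650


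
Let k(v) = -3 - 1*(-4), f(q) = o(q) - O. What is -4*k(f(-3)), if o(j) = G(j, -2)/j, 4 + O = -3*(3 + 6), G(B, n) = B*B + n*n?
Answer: -4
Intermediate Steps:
G(B, n) = B**2 + n**2
O = -31 (O = -4 - 3*(3 + 6) = -4 - 3*9 = -4 - 27 = -31)
o(j) = (4 + j**2)/j (o(j) = (j**2 + (-2)**2)/j = (j**2 + 4)/j = (4 + j**2)/j)
f(q) = 31 + q + 4/q (f(q) = (q + 4/q) - 1*(-31) = (q + 4/q) + 31 = 31 + q + 4/q)
k(v) = 1 (k(v) = -3 + 4 = 1)
-4*k(f(-3)) = -4*1 = -4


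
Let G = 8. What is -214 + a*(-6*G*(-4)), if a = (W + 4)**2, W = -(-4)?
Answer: 12074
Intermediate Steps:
W = 4 (W = -1*(-4) = 4)
a = 64 (a = (4 + 4)**2 = 8**2 = 64)
-214 + a*(-6*G*(-4)) = -214 + 64*(-6*8*(-4)) = -214 + 64*(-48*(-4)) = -214 + 64*192 = -214 + 12288 = 12074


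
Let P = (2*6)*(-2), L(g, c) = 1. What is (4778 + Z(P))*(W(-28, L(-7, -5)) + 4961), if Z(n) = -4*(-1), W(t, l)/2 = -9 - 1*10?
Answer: 23541786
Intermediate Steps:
W(t, l) = -38 (W(t, l) = 2*(-9 - 1*10) = 2*(-9 - 10) = 2*(-19) = -38)
P = -24 (P = 12*(-2) = -24)
Z(n) = 4
(4778 + Z(P))*(W(-28, L(-7, -5)) + 4961) = (4778 + 4)*(-38 + 4961) = 4782*4923 = 23541786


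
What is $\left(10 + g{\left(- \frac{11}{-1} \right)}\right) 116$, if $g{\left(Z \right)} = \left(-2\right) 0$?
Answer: $1160$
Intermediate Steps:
$g{\left(Z \right)} = 0$
$\left(10 + g{\left(- \frac{11}{-1} \right)}\right) 116 = \left(10 + 0\right) 116 = 10 \cdot 116 = 1160$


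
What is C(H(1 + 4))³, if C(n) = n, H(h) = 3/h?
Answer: 27/125 ≈ 0.21600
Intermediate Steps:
C(H(1 + 4))³ = (3/(1 + 4))³ = (3/5)³ = (3*(⅕))³ = (⅗)³ = 27/125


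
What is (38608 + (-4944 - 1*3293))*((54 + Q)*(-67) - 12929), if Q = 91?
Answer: -687720924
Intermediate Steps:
(38608 + (-4944 - 1*3293))*((54 + Q)*(-67) - 12929) = (38608 + (-4944 - 1*3293))*((54 + 91)*(-67) - 12929) = (38608 + (-4944 - 3293))*(145*(-67) - 12929) = (38608 - 8237)*(-9715 - 12929) = 30371*(-22644) = -687720924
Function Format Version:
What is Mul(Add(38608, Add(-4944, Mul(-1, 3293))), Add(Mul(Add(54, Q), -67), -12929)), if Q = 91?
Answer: -687720924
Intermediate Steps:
Mul(Add(38608, Add(-4944, Mul(-1, 3293))), Add(Mul(Add(54, Q), -67), -12929)) = Mul(Add(38608, Add(-4944, Mul(-1, 3293))), Add(Mul(Add(54, 91), -67), -12929)) = Mul(Add(38608, Add(-4944, -3293)), Add(Mul(145, -67), -12929)) = Mul(Add(38608, -8237), Add(-9715, -12929)) = Mul(30371, -22644) = -687720924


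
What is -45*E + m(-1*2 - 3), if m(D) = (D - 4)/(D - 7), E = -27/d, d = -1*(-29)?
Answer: 4947/116 ≈ 42.647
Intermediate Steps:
d = 29
E = -27/29 ≈ -0.93103
m(D) = (-4 + D)/(-7 + D)
-45*E + m(-1*2 - 3) = -45*(-27/29) + (-4 + (-1*2 - 3))/(-7 + (-1*2 - 3)) = 1215/29 + (-4 + (-2 - 3))/(-7 + (-2 - 3)) = 1215/29 + (-4 - 5)/(-7 - 5) = 1215/29 - 9/(-12) = 1215/29 - 1/12*(-9) = 1215/29 + 3/4 = 4947/116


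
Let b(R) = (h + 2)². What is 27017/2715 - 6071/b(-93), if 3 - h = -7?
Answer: -4197439/130320 ≈ -32.209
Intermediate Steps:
h = 10 (h = 3 - 1*(-7) = 3 + 7 = 10)
b(R) = 144 (b(R) = (10 + 2)² = 12² = 144)
27017/2715 - 6071/b(-93) = 27017/2715 - 6071/144 = -4197439/130320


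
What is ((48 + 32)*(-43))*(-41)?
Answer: 141040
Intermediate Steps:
((48 + 32)*(-43))*(-41) = (80*(-43))*(-41) = -3440*(-41) = 141040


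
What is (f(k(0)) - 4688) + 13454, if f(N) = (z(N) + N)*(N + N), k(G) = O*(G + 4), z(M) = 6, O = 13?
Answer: 14798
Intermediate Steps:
k(G) = 52 + 13*G (k(G) = 13*(G + 4) = 13*(4 + G) = 52 + 13*G)
f(N) = 2*N*(6 + N) (f(N) = (6 + N)*(N + N) = (6 + N)*(2*N) = 2*N*(6 + N))
(f(k(0)) - 4688) + 13454 = (2*(52 + 13*0)*(6 + (52 + 13*0)) - 4688) + 13454 = (2*(52 + 0)*(6 + (52 + 0)) - 4688) + 13454 = (2*52*(6 + 52) - 4688) + 13454 = (2*52*58 - 4688) + 13454 = (6032 - 4688) + 13454 = 1344 + 13454 = 14798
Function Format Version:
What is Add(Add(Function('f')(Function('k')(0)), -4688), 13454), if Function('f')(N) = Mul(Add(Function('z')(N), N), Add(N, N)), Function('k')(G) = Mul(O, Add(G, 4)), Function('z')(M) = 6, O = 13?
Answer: 14798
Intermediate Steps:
Function('k')(G) = Add(52, Mul(13, G)) (Function('k')(G) = Mul(13, Add(G, 4)) = Mul(13, Add(4, G)) = Add(52, Mul(13, G)))
Function('f')(N) = Mul(2, N, Add(6, N)) (Function('f')(N) = Mul(Add(6, N), Add(N, N)) = Mul(Add(6, N), Mul(2, N)) = Mul(2, N, Add(6, N)))
Add(Add(Function('f')(Function('k')(0)), -4688), 13454) = Add(Add(Mul(2, Add(52, Mul(13, 0)), Add(6, Add(52, Mul(13, 0)))), -4688), 13454) = Add(Add(Mul(2, Add(52, 0), Add(6, Add(52, 0))), -4688), 13454) = Add(Add(Mul(2, 52, Add(6, 52)), -4688), 13454) = Add(Add(Mul(2, 52, 58), -4688), 13454) = Add(Add(6032, -4688), 13454) = Add(1344, 13454) = 14798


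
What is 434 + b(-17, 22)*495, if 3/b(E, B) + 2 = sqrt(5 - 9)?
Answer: 251/4 - 1485*I/4 ≈ 62.75 - 371.25*I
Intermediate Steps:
b(E, B) = 3*(-2 - 2*I)/8 (b(E, B) = 3/(-2 + sqrt(5 - 9)) = 3/(-2 + sqrt(-4)) = 3/(-2 + 2*I) = 3*((-2 - 2*I)/8) = 3*(-2 - 2*I)/8)
434 + b(-17, 22)*495 = 434 + (-3/4 - 3*I/4)*495 = 434 + (-1485/4 - 1485*I/4) = 251/4 - 1485*I/4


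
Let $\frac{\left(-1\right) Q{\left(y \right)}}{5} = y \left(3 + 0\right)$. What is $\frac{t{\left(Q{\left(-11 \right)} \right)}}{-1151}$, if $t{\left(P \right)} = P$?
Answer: $- \frac{165}{1151} \approx -0.14335$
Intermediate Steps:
$Q{\left(y \right)} = - 15 y$ ($Q{\left(y \right)} = - 5 y \left(3 + 0\right) = - 5 y 3 = - 5 \cdot 3 y = - 15 y$)
$\frac{t{\left(Q{\left(-11 \right)} \right)}}{-1151} = \frac{\left(-15\right) \left(-11\right)}{-1151} = 165 \left(- \frac{1}{1151}\right) = - \frac{165}{1151}$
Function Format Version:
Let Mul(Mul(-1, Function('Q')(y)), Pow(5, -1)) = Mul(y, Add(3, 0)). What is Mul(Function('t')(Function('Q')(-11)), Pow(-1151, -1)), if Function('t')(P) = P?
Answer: Rational(-165, 1151) ≈ -0.14335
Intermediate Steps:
Function('Q')(y) = Mul(-15, y) (Function('Q')(y) = Mul(-5, Mul(y, Add(3, 0))) = Mul(-5, Mul(y, 3)) = Mul(-5, Mul(3, y)) = Mul(-15, y))
Mul(Function('t')(Function('Q')(-11)), Pow(-1151, -1)) = Mul(Mul(-15, -11), Pow(-1151, -1)) = Mul(165, Rational(-1, 1151)) = Rational(-165, 1151)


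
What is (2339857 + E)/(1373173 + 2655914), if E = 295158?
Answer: 2635015/4029087 ≈ 0.65400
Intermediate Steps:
(2339857 + E)/(1373173 + 2655914) = (2339857 + 295158)/(1373173 + 2655914) = 2635015/4029087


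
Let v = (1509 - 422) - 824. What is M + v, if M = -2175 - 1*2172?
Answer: -4084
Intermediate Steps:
M = -4347 (M = -2175 - 2172 = -4347)
v = 263 (v = 1087 - 824 = 263)
M + v = -4347 + 263 = -4084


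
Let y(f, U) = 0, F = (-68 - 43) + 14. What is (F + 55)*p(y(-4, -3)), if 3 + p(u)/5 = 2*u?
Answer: 630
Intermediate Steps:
F = -97 (F = -111 + 14 = -97)
p(u) = -15 + 10*u (p(u) = -15 + 5*(2*u) = -15 + 10*u)
(F + 55)*p(y(-4, -3)) = (-97 + 55)*(-15 + 10*0) = -42*(-15 + 0) = -42*(-15) = 630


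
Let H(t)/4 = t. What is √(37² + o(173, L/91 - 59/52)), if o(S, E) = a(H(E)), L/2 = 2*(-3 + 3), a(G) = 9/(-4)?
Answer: √5467/2 ≈ 36.970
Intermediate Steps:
H(t) = 4*t
a(G) = -9/4 (a(G) = 9*(-¼) = -9/4)
L = 0 (L = 2*(2*(-3 + 3)) = 2*(2*0) = 2*0 = 0)
o(S, E) = -9/4
√(37² + o(173, L/91 - 59/52)) = √(37² - 9/4) = √(1369 - 9/4) = √(5467/4) = √5467/2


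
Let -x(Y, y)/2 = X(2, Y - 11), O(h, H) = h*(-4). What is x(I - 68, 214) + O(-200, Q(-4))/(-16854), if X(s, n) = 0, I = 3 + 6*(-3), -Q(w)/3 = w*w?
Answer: -400/8427 ≈ -0.047466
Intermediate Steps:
Q(w) = -3*w**2 (Q(w) = -3*w*w = -3*w**2)
O(h, H) = -4*h
I = -15 (I = 3 - 18 = -15)
x(Y, y) = 0 (x(Y, y) = -2*0 = 0)
x(I - 68, 214) + O(-200, Q(-4))/(-16854) = 0 - 4*(-200)/(-16854) = 0 + 800*(-1/16854) = 0 - 400/8427 = -400/8427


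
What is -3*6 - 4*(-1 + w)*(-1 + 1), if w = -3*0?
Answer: -18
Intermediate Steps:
w = 0
-3*6 - 4*(-1 + w)*(-1 + 1) = -3*6 - 4*(-1 + 0)*(-1 + 1) = -18 - (-4)*0 = -18 - 4*0 = -18 + 0 = -18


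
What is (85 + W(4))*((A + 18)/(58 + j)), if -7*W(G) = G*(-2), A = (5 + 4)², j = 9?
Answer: 891/7 ≈ 127.29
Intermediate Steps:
A = 81 (A = 9² = 81)
W(G) = 2*G/7 (W(G) = -G*(-2)/7 = -(-2)*G/7 = 2*G/7)
(85 + W(4))*((A + 18)/(58 + j)) = (85 + (2/7)*4)*((81 + 18)/(58 + 9)) = (85 + 8/7)*(99/67) = 603*(99*(1/67))/7 = (603/7)*(99/67) = 891/7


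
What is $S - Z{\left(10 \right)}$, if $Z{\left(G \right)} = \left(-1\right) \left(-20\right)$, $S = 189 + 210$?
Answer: $379$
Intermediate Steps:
$S = 399$
$Z{\left(G \right)} = 20$
$S - Z{\left(10 \right)} = 399 - 20 = 379$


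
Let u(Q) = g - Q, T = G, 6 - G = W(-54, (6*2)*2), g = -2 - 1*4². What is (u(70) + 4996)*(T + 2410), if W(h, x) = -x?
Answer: 11975520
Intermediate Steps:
g = -18 (g = -2 - 1*16 = -2 - 16 = -18)
G = 30 (G = 6 - (-1)*(6*2)*2 = 6 - (-1)*12*2 = 6 - (-1)*24 = 6 - 1*(-24) = 6 + 24 = 30)
T = 30
u(Q) = -18 - Q
(u(70) + 4996)*(T + 2410) = ((-18 - 1*70) + 4996)*(30 + 2410) = ((-18 - 70) + 4996)*2440 = (-88 + 4996)*2440 = 4908*2440 = 11975520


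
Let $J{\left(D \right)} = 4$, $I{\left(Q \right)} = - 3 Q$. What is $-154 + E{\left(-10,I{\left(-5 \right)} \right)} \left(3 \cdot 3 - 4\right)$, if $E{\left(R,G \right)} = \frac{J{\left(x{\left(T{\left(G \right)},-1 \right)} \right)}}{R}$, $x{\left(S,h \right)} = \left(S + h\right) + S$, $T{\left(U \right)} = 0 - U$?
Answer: $-156$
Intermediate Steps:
$T{\left(U \right)} = - U$
$x{\left(S,h \right)} = h + 2 S$
$E{\left(R,G \right)} = \frac{4}{R}$
$-154 + E{\left(-10,I{\left(-5 \right)} \right)} \left(3 \cdot 3 - 4\right) = -154 + \frac{4}{-10} \left(3 \cdot 3 - 4\right) = -154 + 4 \left(- \frac{1}{10}\right) \left(9 - 4\right) = -154 - 2 = -156$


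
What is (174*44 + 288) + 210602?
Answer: 218546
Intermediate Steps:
(174*44 + 288) + 210602 = (7656 + 288) + 210602 = 7944 + 210602 = 218546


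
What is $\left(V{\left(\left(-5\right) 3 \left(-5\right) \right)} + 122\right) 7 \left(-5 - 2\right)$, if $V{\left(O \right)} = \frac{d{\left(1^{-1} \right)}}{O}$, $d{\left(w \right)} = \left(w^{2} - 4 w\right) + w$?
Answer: $- \frac{448252}{75} \approx -5976.7$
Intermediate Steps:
$d{\left(w \right)} = w^{2} - 3 w$
$V{\left(O \right)} = - \frac{2}{O}$ ($V{\left(O \right)} = \frac{1^{-1} \left(-3 + 1^{-1}\right)}{O} = \frac{1 \left(-3 + 1\right)}{O} = \frac{1 \left(-2\right)}{O} = - \frac{2}{O}$)
$\left(V{\left(\left(-5\right) 3 \left(-5\right) \right)} + 122\right) 7 \left(-5 - 2\right) = \left(- \frac{2}{\left(-5\right) 3 \left(-5\right)} + 122\right) 7 \left(-5 - 2\right) = \left(- \frac{2}{\left(-15\right) \left(-5\right)} + 122\right) 7 \left(-7\right) = \left(- \frac{2}{75} + 122\right) \left(-49\right) = \frac{9148}{75} \left(-49\right) = - \frac{448252}{75}$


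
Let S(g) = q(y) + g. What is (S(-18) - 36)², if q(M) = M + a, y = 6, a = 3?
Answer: 2025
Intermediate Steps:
q(M) = 3 + M (q(M) = M + 3 = 3 + M)
S(g) = 9 + g (S(g) = (3 + 6) + g = 9 + g)
(S(-18) - 36)² = ((9 - 18) - 36)² = (-9 - 36)² = (-45)² = 2025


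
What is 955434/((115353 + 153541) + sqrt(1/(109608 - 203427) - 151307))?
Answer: 12051541692277362/3391750799344859 - 477717*I*sqrt(1331804934466446)/3391750799344859 ≈ 3.5532 - 0.00514*I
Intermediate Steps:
955434/((115353 + 153541) + sqrt(1/(109608 - 203427) - 151307)) = 955434/(268894 + sqrt(1/(-93819) - 151307)) = 955434/(268894 + sqrt(-1/93819 - 151307)) = 955434/(268894 + sqrt(-14195471434/93819)) = 955434/(268894 + I*sqrt(1331804934466446)/93819)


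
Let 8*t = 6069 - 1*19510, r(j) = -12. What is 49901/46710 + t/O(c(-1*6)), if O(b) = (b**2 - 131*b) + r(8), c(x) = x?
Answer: -1127669/1121040 ≈ -1.0059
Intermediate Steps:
O(b) = -12 + b**2 - 131*b (O(b) = (b**2 - 131*b) - 12 = -12 + b**2 - 131*b)
t = -13441/8 (t = (6069 - 1*19510)/8 = (6069 - 19510)/8 = (1/8)*(-13441) = -13441/8 ≈ -1680.1)
49901/46710 + t/O(c(-1*6)) = 49901/46710 - 13441/(8*(-12 + (-1*6)**2 - (-131)*6)) = 49901*(1/46710) - 13441/(8*(-12 + (-6)**2 - 131*(-6))) = 49901/46710 - 13441/(8*(-12 + 36 + 786)) = 49901/46710 - 13441/8/810 = 49901/46710 - 13441/8*1/810 = 49901/46710 - 13441/6480 = -1127669/1121040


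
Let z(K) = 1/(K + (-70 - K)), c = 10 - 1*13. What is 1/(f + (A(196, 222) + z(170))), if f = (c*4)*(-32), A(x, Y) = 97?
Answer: 70/33669 ≈ 0.0020791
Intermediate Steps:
c = -3 (c = 10 - 13 = -3)
z(K) = -1/70 (z(K) = 1/(-70) = -1/70)
f = 384 (f = -3*4*(-32) = -12*(-32) = 384)
1/(f + (A(196, 222) + z(170))) = 1/(384 + (97 - 1/70)) = 1/(384 + 6789/70) = 1/(33669/70) = 70/33669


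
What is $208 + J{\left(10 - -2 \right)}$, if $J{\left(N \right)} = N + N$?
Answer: $232$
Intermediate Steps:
$J{\left(N \right)} = 2 N$
$208 + J{\left(10 - -2 \right)} = 208 + 2 \left(10 - -2\right) = 208 + 2 \left(10 + 2\right) = 208 + 2 \cdot 12 = 208 + 24 = 232$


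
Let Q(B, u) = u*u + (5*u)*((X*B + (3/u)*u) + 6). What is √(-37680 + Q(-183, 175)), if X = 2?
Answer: I*√319430 ≈ 565.18*I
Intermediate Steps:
Q(B, u) = u² + 5*u*(9 + 2*B) (Q(B, u) = u*u + (5*u)*((2*B + (3/u)*u) + 6) = u² + (5*u)*((2*B + 3) + 6) = u² + (5*u)*((3 + 2*B) + 6) = u² + (5*u)*(9 + 2*B) = u² + 5*u*(9 + 2*B))
√(-37680 + Q(-183, 175)) = √(-37680 + 175*(45 + 175 + 10*(-183))) = √(-37680 + 175*(45 + 175 - 1830)) = √(-37680 + 175*(-1610)) = √(-37680 - 281750) = √(-319430) = I*√319430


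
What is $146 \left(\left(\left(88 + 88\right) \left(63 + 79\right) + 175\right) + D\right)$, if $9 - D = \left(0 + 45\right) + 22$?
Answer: $3665914$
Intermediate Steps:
$D = -58$ ($D = 9 - \left(\left(0 + 45\right) + 22\right) = 9 - \left(45 + 22\right) = 9 - 67 = -58$)
$146 \left(\left(\left(88 + 88\right) \left(63 + 79\right) + 175\right) + D\right) = 146 \left(\left(\left(88 + 88\right) \left(63 + 79\right) + 175\right) - 58\right) = 146 \left(\left(176 \cdot 142 + 175\right) - 58\right) = 146 \left(\left(24992 + 175\right) - 58\right) = 146 \left(25167 - 58\right) = 146 \cdot 25109 = 3665914$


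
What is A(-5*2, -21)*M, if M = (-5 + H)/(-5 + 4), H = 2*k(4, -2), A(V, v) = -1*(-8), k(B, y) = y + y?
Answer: 104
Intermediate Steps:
k(B, y) = 2*y
A(V, v) = 8
H = -8 (H = 2*(2*(-2)) = 2*(-4) = -8)
M = 13 (M = (-5 - 8)/(-5 + 4) = -13/(-1) = -13*(-1) = 13)
A(-5*2, -21)*M = 8*13 = 104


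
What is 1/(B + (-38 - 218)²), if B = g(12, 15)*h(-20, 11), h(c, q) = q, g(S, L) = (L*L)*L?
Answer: 1/102661 ≈ 9.7408e-6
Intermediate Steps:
g(S, L) = L³ (g(S, L) = L²*L = L³)
B = 37125 (B = 15³*11 = 3375*11 = 37125)
1/(B + (-38 - 218)²) = 1/(37125 + (-38 - 218)²) = 1/(37125 + (-256)²) = 1/(37125 + 65536) = 1/102661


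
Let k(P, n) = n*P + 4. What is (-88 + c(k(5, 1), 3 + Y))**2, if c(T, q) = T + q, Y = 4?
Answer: 5184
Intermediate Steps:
k(P, n) = 4 + P*n (k(P, n) = P*n + 4 = 4 + P*n)
(-88 + c(k(5, 1), 3 + Y))**2 = (-88 + ((4 + 5*1) + (3 + 4)))**2 = (-88 + ((4 + 5) + 7))**2 = (-88 + (9 + 7))**2 = (-88 + 16)**2 = (-72)**2 = 5184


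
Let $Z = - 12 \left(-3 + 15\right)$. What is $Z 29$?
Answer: $-4176$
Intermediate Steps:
$Z = -144$ ($Z = \left(-12\right) 12 = -144$)
$Z 29 = \left(-144\right) 29 = -4176$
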